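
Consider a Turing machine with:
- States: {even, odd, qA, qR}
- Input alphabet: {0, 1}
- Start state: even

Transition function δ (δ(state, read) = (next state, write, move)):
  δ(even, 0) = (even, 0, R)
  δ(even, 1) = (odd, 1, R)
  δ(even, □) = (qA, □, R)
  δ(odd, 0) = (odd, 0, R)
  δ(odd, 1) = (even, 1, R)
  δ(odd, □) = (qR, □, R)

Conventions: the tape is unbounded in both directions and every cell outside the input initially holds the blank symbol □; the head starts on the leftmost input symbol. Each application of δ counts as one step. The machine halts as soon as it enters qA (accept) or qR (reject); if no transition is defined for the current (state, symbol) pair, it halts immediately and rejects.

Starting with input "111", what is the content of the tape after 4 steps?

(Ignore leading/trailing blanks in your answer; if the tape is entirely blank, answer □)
Step 0: [even]111 (head at position 0)
Step 1: δ(even, 1) = (odd, 1, R)  ⊢  1[odd]11 (head at position 1)
Step 2: δ(odd, 1) = (even, 1, R)  ⊢  11[even]1 (head at position 2)
Step 3: δ(even, 1) = (odd, 1, R)  ⊢  111[odd]□ (head at position 3)
Step 4: δ(odd, □) = (qR, □, R)  ⊢  111□[qR]□ (head at position 4)
Tape after 4 steps (ignoring surrounding blanks): 111

Final answer: Tape: 111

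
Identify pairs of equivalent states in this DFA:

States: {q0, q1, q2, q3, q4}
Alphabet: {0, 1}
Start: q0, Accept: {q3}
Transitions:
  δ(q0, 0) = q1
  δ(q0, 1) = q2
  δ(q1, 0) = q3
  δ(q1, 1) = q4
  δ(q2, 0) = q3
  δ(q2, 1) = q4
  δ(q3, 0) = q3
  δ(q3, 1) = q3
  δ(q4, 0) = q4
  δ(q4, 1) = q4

Using the table-filling algorithm:
Round 0 – mark pairs where exactly one state is accepting: (q0,q3), (q1,q3), (q2,q3), (q3,q4)
Round 1 – newly marked: (q0,q1) [on 0: q1 vs q3, already marked]; (q0,q2) [on 0: q1 vs q3, already marked]; (q1,q4) [on 0: q3 vs q4, already marked]; (q2,q4) [on 0: q3 vs q4, already marked]
Round 2 – newly marked: (q0,q4) [on 0: q1 vs q4, already marked]
No further pairs can be marked.
(q1, q2) unmarked: δ(q1,0)=q3, δ(q2,0)=q3; δ(q1,1)=q4, δ(q2,1)=q4 → equivalent
Equivalent pairs: (q1, q2)

Final answer: Equivalent pairs: (q1, q2)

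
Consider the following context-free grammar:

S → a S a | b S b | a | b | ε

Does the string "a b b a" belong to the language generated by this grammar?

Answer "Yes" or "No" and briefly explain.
A derivation exists: S ⇒ a S a ⇒ a b S b a ⇒ a b b a (using S → a S a, S → b S b, then S → ε).

Final answer: Yes - a valid derivation exists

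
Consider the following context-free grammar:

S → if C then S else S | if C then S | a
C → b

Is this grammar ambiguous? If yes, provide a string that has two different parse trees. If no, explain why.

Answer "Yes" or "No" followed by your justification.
The 'dangling else' can attach to either if. Two leftmost derivations of  if b then if b then a else a:
  (1) S ⇒ if C then S else S ⇒ if b then S else S ⇒ if b then if C then S else S ⇒ if b then if b then S else S ⇒ if b then if b then a else S ⇒ if b then if b then a else a   (else belongs to the outer if)
  (2) S ⇒ if C then S ⇒ if b then S ⇒ if b then if C then S else S ⇒ if b then if b then S else S ⇒ if b then if b then a else S ⇒ if b then if b then a else a   (else belongs to the inner if)
Two distinct parse trees for the same string, so the grammar is ambiguous.

Final answer: Yes - the string 'if b then if b then a else a' has two distinct leftmost derivations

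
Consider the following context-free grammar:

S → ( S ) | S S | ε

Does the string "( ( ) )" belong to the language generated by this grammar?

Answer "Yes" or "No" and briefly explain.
A derivation exists: S ⇒ ( S ) ⇒ ( ( S ) ) ⇒ ( ( ) ) (using S → ( S ) twice, then S → ε).

Final answer: Yes - a valid derivation exists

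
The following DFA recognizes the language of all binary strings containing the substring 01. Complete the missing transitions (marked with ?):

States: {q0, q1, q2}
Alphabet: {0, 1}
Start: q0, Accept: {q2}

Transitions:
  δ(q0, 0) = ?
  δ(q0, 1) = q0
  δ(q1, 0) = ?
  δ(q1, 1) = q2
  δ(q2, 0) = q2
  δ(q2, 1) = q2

What each state remembers (consistent with the given transitions and accept states):
  q0: 01 not seen yet and the last symbol was not 0
  q1: 01 not seen yet and the last symbol was 0
  q2: the substring 01 has already been seen
Filling in the missing entries:
  δ(q0, 0): in q0 (01 not seen yet and the last symbol was not 0), after reading 0 we have: 01 not seen yet and the last symbol was 0 → q1
  δ(q1, 0): in q1 (01 not seen yet and the last symbol was 0), after reading 0 we have: 01 not seen yet and the last symbol was 0 → q1

Final answer: δ(q0, 0) = q1; δ(q1, 0) = q1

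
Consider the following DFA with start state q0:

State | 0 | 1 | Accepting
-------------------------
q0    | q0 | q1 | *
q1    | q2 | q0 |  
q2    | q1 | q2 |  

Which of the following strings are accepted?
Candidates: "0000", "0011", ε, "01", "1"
"0000": q0 → q0 → q0 → q0 → q0; q0 is accepting → accepted
"0011": q0 → q0 → q0 → q1 → q0; q0 is accepting → accepted
ε: q0; q0 is accepting → accepted
"01": q0 → q0 → q1; q1 is not accepting → rejected
"1": q0 → q1; q1 is not accepting → rejected

Final answer: "0000", "0011", ε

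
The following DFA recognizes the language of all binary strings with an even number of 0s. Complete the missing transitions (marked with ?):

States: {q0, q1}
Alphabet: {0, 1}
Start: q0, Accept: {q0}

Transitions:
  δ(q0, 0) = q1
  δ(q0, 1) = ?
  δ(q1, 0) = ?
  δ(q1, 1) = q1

What each state remembers (consistent with the given transitions and accept states):
  q0: an even number of 0s has been read so far
  q1: an odd number of 0s has been read so far
Filling in the missing entries:
  δ(q0, 1): in q0 (an even number of 0s has been read so far), after reading 1 we have: an even number of 0s has been read so far → q0
  δ(q1, 0): in q1 (an odd number of 0s has been read so far), after reading 0 we have: an even number of 0s has been read so far → q0

Final answer: δ(q0, 1) = q0; δ(q1, 0) = q0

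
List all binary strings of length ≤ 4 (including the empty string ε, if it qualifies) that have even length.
Checking every binary string of length 0 to 4:
  Length 0: accepted: ε | rejected: (none)
  Length 1: accepted: (none) | rejected: 0, 1
  Length 2: accepted: 00, 01, 10, 11 | rejected: (none)
  Length 3: accepted: (none) | rejected: 000, 001, 010, 011, 100, 101, 110, 111
  Length 4: accepted: 0000, 0001, 0010, 0011, 0100, 0101, 0110, 0111, 1000, 1001, 1010, 1011, 1100, 1101, 1110, 1111 | rejected: (none)
Total: 21 string(s).

Final answer: ε, 00, 01, 10, 11, 0000, 0001, 0010, 0011, 0100, 0101, 0110, 0111, 1000, 1001, 1010, 1011, 1100, 1101, 1110, 1111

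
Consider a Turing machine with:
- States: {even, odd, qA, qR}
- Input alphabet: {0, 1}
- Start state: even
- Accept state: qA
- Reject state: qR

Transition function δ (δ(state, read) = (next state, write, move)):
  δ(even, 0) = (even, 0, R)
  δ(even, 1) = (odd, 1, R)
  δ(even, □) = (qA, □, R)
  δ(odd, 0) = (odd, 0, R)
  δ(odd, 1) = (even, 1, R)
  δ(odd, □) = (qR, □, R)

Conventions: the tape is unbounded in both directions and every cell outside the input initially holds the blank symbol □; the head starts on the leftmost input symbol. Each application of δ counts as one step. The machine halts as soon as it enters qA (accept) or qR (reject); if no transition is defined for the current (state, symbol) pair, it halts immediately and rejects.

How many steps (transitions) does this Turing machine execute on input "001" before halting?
Step 0: [even]001 (head at position 0)
Step 1: δ(even, 0) = (even, 0, R)  ⊢  0[even]01 (head at position 1)
Step 2: δ(even, 0) = (even, 0, R)  ⊢  00[even]1 (head at position 2)
Step 3: δ(even, 1) = (odd, 1, R)  ⊢  001[odd]□ (head at position 3)
Step 4: δ(odd, □) = (qR, □, R)  ⊢  001□[qR]□ (head at position 4)
The machine is in qR, so it halts and rejects.
Number of transitions executed: 4.

Final answer: 4 steps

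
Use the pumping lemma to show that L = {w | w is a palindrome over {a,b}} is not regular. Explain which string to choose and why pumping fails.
Language: L = {w | w is a palindrome over {a,b}} (strings that read the same forwards and backwards)
Step 1: Assume for contradiction that L is regular, with pumping length p.
Step 2: Choose s = a^p b a^p. Then s ∈ L (it reads the same forwards and backwards) and |s| ≥ p.
Step 3: Consider any decomposition s = xyz with |xy| ≤ p and |y| > 0. Since |xy| ≤ p and the first p symbols of s are all a's, y = a^k for some k with 1 ≤ k ≤ p.
Step 4: Pumping up (i = 2): xy²z = a^(p+k) b a^p. Its reverse is a^p b a^(p+k) ≠ a^(p+k) b a^p (the single b is no longer in the middle), so xy²z is not a palindrome and xy²z ∉ L.
This contradicts the pumping lemma, so L is not regular.

Final answer: Choose s = a^p b a^p. Since |xy| ≤ p, y = a^k with k ≥ 1. Then xy²z = a^(p+k) b a^p is not a palindrome, so ∉ L.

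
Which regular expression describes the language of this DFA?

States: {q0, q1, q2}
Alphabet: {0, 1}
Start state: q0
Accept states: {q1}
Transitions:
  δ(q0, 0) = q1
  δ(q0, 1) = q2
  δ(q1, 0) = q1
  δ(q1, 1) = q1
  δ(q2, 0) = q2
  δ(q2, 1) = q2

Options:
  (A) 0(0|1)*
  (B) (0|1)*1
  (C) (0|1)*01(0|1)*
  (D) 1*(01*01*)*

Testing sample strings against the DFA:
  '00' -> accepted
  '01110' -> accepted
  '11110' -> rejected
  '10' -> rejected
Checking each option for a counterexample:
  (A) 0(0|1)*: agrees with the DFA on all strings of length ≤ 4
  (B) (0|1)*1: '0' is accepted by the DFA but does not match the regex → eliminated
  (C) (0|1)*01(0|1)*: '0' is accepted by the DFA but does not match the regex → eliminated
  (D) 1*(01*01*)*: ε is rejected by the DFA but matches the regex → eliminated
Only (A) 0(0|1)* is consistent with the DFA.

Final answer: (A) 0(0|1)*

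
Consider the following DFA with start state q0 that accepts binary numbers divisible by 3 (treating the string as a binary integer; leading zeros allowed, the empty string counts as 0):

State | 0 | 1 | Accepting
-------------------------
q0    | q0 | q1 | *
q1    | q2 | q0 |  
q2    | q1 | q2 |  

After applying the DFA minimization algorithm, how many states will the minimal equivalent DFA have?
All 3 states are reachable from q0, so none can be removed as unreachable.
Table-filling: first mark every (accepting, non-accepting) pair as distinguishable (accepting: {q0}; non-accepting: {q1, q2}).
Round 1: (q1, q2) on '1' go to q0 and q2, already distinguishable → mark.
Every pair of states is distinguishable, so the DFA is already minimal.
Equivalence classes: {q0}, {q1}, {q2} → 3 states.

Final answer: 3 states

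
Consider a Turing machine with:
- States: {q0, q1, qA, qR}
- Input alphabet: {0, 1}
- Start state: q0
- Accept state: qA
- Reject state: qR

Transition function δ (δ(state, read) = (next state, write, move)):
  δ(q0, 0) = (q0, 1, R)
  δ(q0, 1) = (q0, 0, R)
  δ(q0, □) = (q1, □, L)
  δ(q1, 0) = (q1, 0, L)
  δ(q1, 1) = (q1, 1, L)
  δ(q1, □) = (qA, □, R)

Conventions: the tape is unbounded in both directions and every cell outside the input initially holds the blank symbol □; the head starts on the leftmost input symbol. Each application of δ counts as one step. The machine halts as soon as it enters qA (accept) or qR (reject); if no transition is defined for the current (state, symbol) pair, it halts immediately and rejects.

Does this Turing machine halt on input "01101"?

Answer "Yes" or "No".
Step 0: [q0]01101 (head at position 0)
Step 1: δ(q0, 0) = (q0, 1, R)  ⊢  1[q0]1101 (head at position 1)
Step 2: δ(q0, 1) = (q0, 0, R)  ⊢  10[q0]101 (head at position 2)
Step 3: δ(q0, 1) = (q0, 0, R)  ⊢  100[q0]01 (head at position 3)
Step 4: δ(q0, 0) = (q0, 1, R)  ⊢  1001[q0]1 (head at position 4)
Step 5: δ(q0, 1) = (q0, 0, R)  ⊢  10010[q0]□ (head at position 5)
Step 6: δ(q0, □) = (q1, □, L)  ⊢  1001[q1]0□ (head at position 4)
Step 7: δ(q1, 0) = (q1, 0, L)  ⊢  100[q1]10□ (head at position 3)
Step 8: δ(q1, 1) = (q1, 1, L)  ⊢  10[q1]010□ (head at position 2)
Step 9: δ(q1, 0) = (q1, 0, L)  ⊢  1[q1]0010□ (head at position 1)
Step 10: δ(q1, 0) = (q1, 0, L)  ⊢  [q1]10010□ (head at position 0)
Step 11: δ(q1, 1) = (q1, 1, L)  ⊢  [q1]□10010□ (head at position -1)
Step 12: δ(q1, □) = (qA, □, R)  ⊢  □[qA]10010□ (head at position 0)
The machine is in qA, so it halts and accepts.
It halts after 12 steps.

Final answer: Yes - halts after 12 steps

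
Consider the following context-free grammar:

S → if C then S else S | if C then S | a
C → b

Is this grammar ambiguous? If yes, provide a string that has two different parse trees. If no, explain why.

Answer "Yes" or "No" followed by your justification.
The 'dangling else' can attach to either if. Two leftmost derivations of  if b then if b then a else a:
  (1) S ⇒ if C then S else S ⇒ if b then S else S ⇒ if b then if C then S else S ⇒ if b then if b then S else S ⇒ if b then if b then a else S ⇒ if b then if b then a else a   (else belongs to the outer if)
  (2) S ⇒ if C then S ⇒ if b then S ⇒ if b then if C then S else S ⇒ if b then if b then S else S ⇒ if b then if b then a else S ⇒ if b then if b then a else a   (else belongs to the inner if)
Two distinct parse trees for the same string, so the grammar is ambiguous.

Final answer: Yes - the string 'if b then if b then a else a' has two distinct leftmost derivations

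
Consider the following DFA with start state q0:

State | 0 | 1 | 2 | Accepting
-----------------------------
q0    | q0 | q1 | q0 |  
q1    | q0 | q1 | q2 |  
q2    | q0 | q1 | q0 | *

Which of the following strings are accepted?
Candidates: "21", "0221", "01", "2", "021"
"21": q0 → q0 → q1; q1 is not accepting → rejected
"0221": q0 → q0 → q0 → q0 → q1; q1 is not accepting → rejected
"01": q0 → q0 → q1; q1 is not accepting → rejected
"2": q0 → q0; q0 is not accepting → rejected
"021": q0 → q0 → q0 → q1; q1 is not accepting → rejected

Final answer: None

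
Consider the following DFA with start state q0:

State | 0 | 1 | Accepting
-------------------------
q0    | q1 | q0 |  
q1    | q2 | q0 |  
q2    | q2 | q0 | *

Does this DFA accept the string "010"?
Start in q0.
Read '0': q0 → q1
Read '1': q1 → q0
Read '0': q0 → q1
Final state q1 is not accepting, so the string is rejected.

Final answer: No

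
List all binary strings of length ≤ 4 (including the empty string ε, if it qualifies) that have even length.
Checking every binary string of length 0 to 4:
  Length 0: accepted: ε | rejected: (none)
  Length 1: accepted: (none) | rejected: 0, 1
  Length 2: accepted: 00, 01, 10, 11 | rejected: (none)
  Length 3: accepted: (none) | rejected: 000, 001, 010, 011, 100, 101, 110, 111
  Length 4: accepted: 0000, 0001, 0010, 0011, 0100, 0101, 0110, 0111, 1000, 1001, 1010, 1011, 1100, 1101, 1110, 1111 | rejected: (none)
Total: 21 string(s).

Final answer: ε, 00, 01, 10, 11, 0000, 0001, 0010, 0011, 0100, 0101, 0110, 0111, 1000, 1001, 1010, 1011, 1100, 1101, 1110, 1111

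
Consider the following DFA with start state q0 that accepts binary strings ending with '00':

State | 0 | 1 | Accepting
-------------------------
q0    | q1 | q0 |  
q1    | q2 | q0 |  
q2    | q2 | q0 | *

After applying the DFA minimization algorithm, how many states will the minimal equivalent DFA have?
All 3 states are reachable from q0, so none can be removed as unreachable.
Table-filling: first mark every (accepting, non-accepting) pair as distinguishable (accepting: {q2}; non-accepting: {q0, q1}).
Round 1: (q0, q1) on '0' go to q1 and q2, already distinguishable → mark.
Every pair of states is distinguishable, so the DFA is already minimal.
Equivalence classes: {q0}, {q1}, {q2} → 3 states.

Final answer: 3 states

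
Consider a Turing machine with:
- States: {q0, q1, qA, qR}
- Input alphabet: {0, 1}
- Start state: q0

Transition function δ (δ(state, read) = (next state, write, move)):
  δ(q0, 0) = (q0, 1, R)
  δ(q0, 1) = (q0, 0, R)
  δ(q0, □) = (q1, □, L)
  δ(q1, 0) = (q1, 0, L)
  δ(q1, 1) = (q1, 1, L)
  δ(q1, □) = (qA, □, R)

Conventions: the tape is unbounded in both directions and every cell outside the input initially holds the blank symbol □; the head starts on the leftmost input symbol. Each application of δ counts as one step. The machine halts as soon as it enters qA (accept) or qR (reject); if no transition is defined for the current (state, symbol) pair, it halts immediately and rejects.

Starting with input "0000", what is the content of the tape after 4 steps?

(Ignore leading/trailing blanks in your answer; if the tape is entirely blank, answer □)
Step 0: [q0]0000 (head at position 0)
Step 1: δ(q0, 0) = (q0, 1, R)  ⊢  1[q0]000 (head at position 1)
Step 2: δ(q0, 0) = (q0, 1, R)  ⊢  11[q0]00 (head at position 2)
Step 3: δ(q0, 0) = (q0, 1, R)  ⊢  111[q0]0 (head at position 3)
Step 4: δ(q0, 0) = (q0, 1, R)  ⊢  1111[q0]□ (head at position 4)
Tape after 4 steps (ignoring surrounding blanks): 1111

Final answer: Tape: 1111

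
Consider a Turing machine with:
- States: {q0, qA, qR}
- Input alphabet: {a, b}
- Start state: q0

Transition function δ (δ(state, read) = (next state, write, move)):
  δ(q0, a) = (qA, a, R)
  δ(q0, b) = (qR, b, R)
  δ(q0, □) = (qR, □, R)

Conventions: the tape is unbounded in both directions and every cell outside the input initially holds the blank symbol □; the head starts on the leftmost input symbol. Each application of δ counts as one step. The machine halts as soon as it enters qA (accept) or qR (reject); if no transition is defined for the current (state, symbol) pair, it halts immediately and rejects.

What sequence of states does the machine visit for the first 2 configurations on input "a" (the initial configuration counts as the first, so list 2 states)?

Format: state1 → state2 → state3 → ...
Step 0: [q0]a (head at position 0)
Step 1: δ(q0, a) = (qA, a, R)  ⊢  a[qA]□ (head at position 1)
Reading off the states of these 2 configurations: q0 → qA

Final answer: q0 → qA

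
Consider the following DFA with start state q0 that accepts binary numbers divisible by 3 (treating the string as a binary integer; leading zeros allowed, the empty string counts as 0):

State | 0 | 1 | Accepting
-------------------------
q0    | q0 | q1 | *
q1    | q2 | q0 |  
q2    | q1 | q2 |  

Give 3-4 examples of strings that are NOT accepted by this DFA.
Any strings that end in a non-accepting state work; for example:
"1000": q0 → q1 → q2 → q1 → q2; q2 is not accepting → rejected
"1010": q0 → q1 → q2 → q2 → q1; q1 is not accepting → rejected
"1101": q0 → q1 → q0 → q0 → q1; q1 is not accepting → rejected
"1110": q0 → q1 → q0 → q1 → q2; q2 is not accepting → rejected

Final answer: "1000", "1010", "1101", "1110"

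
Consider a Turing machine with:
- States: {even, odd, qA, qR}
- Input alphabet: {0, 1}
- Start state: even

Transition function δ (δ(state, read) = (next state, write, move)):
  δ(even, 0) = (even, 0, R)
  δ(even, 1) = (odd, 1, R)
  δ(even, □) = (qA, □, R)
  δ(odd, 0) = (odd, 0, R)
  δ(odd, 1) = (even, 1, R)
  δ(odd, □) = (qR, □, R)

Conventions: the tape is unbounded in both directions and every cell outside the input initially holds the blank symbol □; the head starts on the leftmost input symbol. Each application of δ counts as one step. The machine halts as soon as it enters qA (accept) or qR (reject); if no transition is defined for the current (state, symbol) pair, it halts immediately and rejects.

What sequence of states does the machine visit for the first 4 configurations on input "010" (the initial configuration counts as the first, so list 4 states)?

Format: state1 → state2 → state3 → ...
Step 0: [even]010 (head at position 0)
Step 1: δ(even, 0) = (even, 0, R)  ⊢  0[even]10 (head at position 1)
Step 2: δ(even, 1) = (odd, 1, R)  ⊢  01[odd]0 (head at position 2)
Step 3: δ(odd, 0) = (odd, 0, R)  ⊢  010[odd]□ (head at position 3)
Reading off the states of these 4 configurations: even → even → odd → odd

Final answer: even → even → odd → odd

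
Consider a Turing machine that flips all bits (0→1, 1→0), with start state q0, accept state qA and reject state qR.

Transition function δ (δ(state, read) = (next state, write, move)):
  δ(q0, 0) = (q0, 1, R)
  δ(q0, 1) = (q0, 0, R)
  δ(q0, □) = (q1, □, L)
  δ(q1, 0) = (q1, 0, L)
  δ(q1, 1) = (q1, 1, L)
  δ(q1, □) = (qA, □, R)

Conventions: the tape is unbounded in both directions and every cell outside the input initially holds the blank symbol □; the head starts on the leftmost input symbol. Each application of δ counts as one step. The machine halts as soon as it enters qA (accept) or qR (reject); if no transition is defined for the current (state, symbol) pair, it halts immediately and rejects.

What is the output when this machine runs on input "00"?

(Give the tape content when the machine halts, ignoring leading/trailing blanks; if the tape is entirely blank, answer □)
Step 0: [q0]00 (head at position 0)
Step 1: δ(q0, 0) = (q0, 1, R)  ⊢  1[q0]0 (head at position 1)
Step 2: δ(q0, 0) = (q0, 1, R)  ⊢  11[q0]□ (head at position 2)
Step 3: δ(q0, □) = (q1, □, L)  ⊢  1[q1]1□ (head at position 1)
Step 4: δ(q1, 1) = (q1, 1, L)  ⊢  [q1]11□ (head at position 0)
Step 5: δ(q1, 1) = (q1, 1, L)  ⊢  [q1]□11□ (head at position -1)
Step 6: δ(q1, □) = (qA, □, R)  ⊢  □[qA]11□ (head at position 0)
The machine is in qA, so it halts and accepts.
Tape content when halted (ignoring surrounding blanks): 11

Final answer: Output: 11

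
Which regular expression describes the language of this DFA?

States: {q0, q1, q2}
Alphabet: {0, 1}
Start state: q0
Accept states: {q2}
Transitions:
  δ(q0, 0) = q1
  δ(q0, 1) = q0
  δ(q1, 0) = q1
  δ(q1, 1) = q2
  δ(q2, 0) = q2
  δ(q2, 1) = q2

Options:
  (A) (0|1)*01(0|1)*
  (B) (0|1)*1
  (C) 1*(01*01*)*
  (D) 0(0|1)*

Testing sample strings against the DFA:
  '0011' -> accepted
  '000' -> rejected
  '011' -> accepted
  '11001' -> accepted
Checking each option for a counterexample:
  (A) (0|1)*01(0|1)*: agrees with the DFA on all strings of length ≤ 4
  (B) (0|1)*1: '1' is rejected by the DFA but matches the regex → eliminated
  (C) 1*(01*01*)*: ε is rejected by the DFA but matches the regex → eliminated
  (D) 0(0|1)*: '0' is rejected by the DFA but matches the regex → eliminated
Only (A) (0|1)*01(0|1)* is consistent with the DFA.

Final answer: (A) (0|1)*01(0|1)*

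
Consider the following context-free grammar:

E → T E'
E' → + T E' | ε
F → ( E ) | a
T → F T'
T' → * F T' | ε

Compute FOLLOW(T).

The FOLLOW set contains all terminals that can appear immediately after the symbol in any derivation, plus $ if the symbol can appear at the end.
Useful FIRST sets: FIRST(E') = {+, ε}, FIRST(T') = {*, ε} (both E' and T' are nullable).
FOLLOW(E): E is the start symbol → $; E appears in F → ( E ) followed by ')' → FOLLOW(E) = {), $}.
FOLLOW(E'): E' appears at the right end of E → T E' and of E' → + T E', so FOLLOW(E') ⊇ FOLLOW(E) (the second occurrence adds nothing new). FOLLOW(E') = {), $}.
FOLLOW(T): in E → T E' and E' → + T E', T is followed by E': add FIRST(E') minus ε = {+}; since E' is nullable, also add FOLLOW(E) and FOLLOW(E') = {), $}. FOLLOW(T) = {+, ), $}.

Final answer: {$, ), +}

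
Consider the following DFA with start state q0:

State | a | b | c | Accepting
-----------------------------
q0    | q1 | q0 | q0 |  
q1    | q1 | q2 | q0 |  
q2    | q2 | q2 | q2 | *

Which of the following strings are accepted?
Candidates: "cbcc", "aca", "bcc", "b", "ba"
"cbcc": q0 → q0 → q0 → q0 → q0; q0 is not accepting → rejected
"aca": q0 → q1 → q0 → q1; q1 is not accepting → rejected
"bcc": q0 → q0 → q0 → q0; q0 is not accepting → rejected
"b": q0 → q0; q0 is not accepting → rejected
"ba": q0 → q0 → q1; q1 is not accepting → rejected

Final answer: None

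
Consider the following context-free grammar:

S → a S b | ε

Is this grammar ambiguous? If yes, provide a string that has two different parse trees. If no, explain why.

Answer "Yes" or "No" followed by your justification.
At every step exactly one production applies: if the remaining string to generate is non-empty it starts with a and ends with b, forcing S → a S b; if it is empty, S → ε is forced. Hence each string a^n b^n has exactly one derivation (S → a S b applied n times, then S → ε) and one parse tree.

Final answer: No - the grammar is unambiguous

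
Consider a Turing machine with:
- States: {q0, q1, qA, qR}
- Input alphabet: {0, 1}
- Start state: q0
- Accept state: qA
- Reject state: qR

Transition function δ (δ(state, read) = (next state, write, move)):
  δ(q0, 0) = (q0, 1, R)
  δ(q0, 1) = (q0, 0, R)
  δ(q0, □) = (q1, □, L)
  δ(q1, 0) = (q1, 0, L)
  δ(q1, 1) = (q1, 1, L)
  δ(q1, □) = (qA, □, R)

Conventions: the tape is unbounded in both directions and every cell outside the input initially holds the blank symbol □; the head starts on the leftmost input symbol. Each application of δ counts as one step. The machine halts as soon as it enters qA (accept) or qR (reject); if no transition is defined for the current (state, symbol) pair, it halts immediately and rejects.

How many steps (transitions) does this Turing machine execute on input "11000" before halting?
Step 0: [q0]11000 (head at position 0)
Step 1: δ(q0, 1) = (q0, 0, R)  ⊢  0[q0]1000 (head at position 1)
Step 2: δ(q0, 1) = (q0, 0, R)  ⊢  00[q0]000 (head at position 2)
Step 3: δ(q0, 0) = (q0, 1, R)  ⊢  001[q0]00 (head at position 3)
Step 4: δ(q0, 0) = (q0, 1, R)  ⊢  0011[q0]0 (head at position 4)
Step 5: δ(q0, 0) = (q0, 1, R)  ⊢  00111[q0]□ (head at position 5)
Step 6: δ(q0, □) = (q1, □, L)  ⊢  0011[q1]1□ (head at position 4)
Step 7: δ(q1, 1) = (q1, 1, L)  ⊢  001[q1]11□ (head at position 3)
Step 8: δ(q1, 1) = (q1, 1, L)  ⊢  00[q1]111□ (head at position 2)
Step 9: δ(q1, 1) = (q1, 1, L)  ⊢  0[q1]0111□ (head at position 1)
Step 10: δ(q1, 0) = (q1, 0, L)  ⊢  [q1]00111□ (head at position 0)
Step 11: δ(q1, 0) = (q1, 0, L)  ⊢  [q1]□00111□ (head at position -1)
Step 12: δ(q1, □) = (qA, □, R)  ⊢  □[qA]00111□ (head at position 0)
The machine is in qA, so it halts and accepts.
Number of transitions executed: 12.

Final answer: 12 steps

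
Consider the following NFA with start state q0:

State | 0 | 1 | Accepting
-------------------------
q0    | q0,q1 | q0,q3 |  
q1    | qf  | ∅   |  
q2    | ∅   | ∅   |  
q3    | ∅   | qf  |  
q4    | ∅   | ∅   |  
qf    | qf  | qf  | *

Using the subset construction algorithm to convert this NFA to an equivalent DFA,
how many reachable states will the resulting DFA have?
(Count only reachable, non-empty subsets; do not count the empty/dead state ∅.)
Start subset: {q0}
{q0}: on 0 → {q0, q1}, on 1 → {q0, q3}
{q0, q1}: on 0 → {q0, q1, qf}, on 1 → {q0, q3}
{q0, q3}: on 0 → {q0, q1}, on 1 → {q0, q3, qf}
{q0, q1, qf}: on 0 → {q0, q1, qf}, on 1 → {q0, q3, qf}
{q0, q3, qf}: on 0 → {q0, q1, qf}, on 1 → {q0, q3, qf}
Reachable non-empty subsets: {q0}, {q0, q1}, {q0, q3}, {q0, q1, qf}, {q0, q3, qf} — 5 in total.

Final answer: 5 states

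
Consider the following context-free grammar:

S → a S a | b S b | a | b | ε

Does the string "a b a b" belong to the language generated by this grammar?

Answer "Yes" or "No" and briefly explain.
Every production places the same symbol at both ends (or yields a single symbol / ε), so every derived string is a palindrome. a b a b reversed is b a b a ≠ a b a b, so it is not a palindrome and cannot be derived (already the first step fails: the string starts with a but ends with b, so neither S → a S a nor S → b S b fits).

Final answer: No - no valid derivation exists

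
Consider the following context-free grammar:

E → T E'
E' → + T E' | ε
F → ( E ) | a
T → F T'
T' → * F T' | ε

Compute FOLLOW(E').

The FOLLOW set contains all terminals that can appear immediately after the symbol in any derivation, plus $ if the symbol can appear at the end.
Useful FIRST sets: FIRST(E') = {+, ε}, FIRST(T') = {*, ε} (both E' and T' are nullable).
FOLLOW(E): E is the start symbol → $; E appears in F → ( E ) followed by ')' → FOLLOW(E) = {), $}.
FOLLOW(E'): E' appears at the right end of E → T E' and of E' → + T E', so FOLLOW(E') ⊇ FOLLOW(E) (the second occurrence adds nothing new). FOLLOW(E') = {), $}.

Final answer: {$, )}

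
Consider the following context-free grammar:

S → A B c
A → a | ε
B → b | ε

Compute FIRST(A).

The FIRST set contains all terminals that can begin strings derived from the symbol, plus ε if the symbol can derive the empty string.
A → a contributes a; A → ε makes A nullable, contributing ε. FIRST(A) = {a, ε}.

Final answer: {a, ε}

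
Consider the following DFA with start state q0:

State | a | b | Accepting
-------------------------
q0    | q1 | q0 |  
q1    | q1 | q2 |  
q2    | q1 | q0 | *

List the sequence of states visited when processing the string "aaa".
q0 → q1 → q1 → q1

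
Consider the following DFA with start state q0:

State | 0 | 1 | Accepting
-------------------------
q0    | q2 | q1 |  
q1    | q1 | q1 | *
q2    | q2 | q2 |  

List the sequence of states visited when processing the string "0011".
q0 → q2 → q2 → q2 → q2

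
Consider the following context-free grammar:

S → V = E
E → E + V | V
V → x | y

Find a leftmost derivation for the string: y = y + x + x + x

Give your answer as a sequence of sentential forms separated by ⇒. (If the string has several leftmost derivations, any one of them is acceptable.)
Start with S.
Step 1: the leftmost non-terminal is S; apply S → V = E:  V = E
Step 2: the leftmost non-terminal is V; apply V → y:  y = E
Step 3: the leftmost non-terminal is E; apply E → E + V:  y = E + V
Step 4: the leftmost non-terminal is E; apply E → E + V:  y = E + V + V
Step 5: the leftmost non-terminal is E; apply E → E + V:  y = E + V + V + V
Step 6: the leftmost non-terminal is E; apply E → V:  y = V + V + V + V
Step 7: the leftmost non-terminal is V; apply V → y:  y = y + V + V + V
Step 8: the leftmost non-terminal is V; apply V → x:  y = y + x + V + V
Step 9: the leftmost non-terminal is V; apply V → x:  y = y + x + x + V
Step 10: the leftmost non-terminal is V; apply V → x:  y = y + x + x + x

Final answer: S ⇒ V = E ⇒ y = E ⇒ y = E + V ⇒ y = E + V + V ⇒ y = E + V + V + V ⇒ y = V + V + V + V ⇒ y = y + V + V + V ⇒ y = y + x + V + V ⇒ y = y + x + x + V ⇒ y = y + x + x + x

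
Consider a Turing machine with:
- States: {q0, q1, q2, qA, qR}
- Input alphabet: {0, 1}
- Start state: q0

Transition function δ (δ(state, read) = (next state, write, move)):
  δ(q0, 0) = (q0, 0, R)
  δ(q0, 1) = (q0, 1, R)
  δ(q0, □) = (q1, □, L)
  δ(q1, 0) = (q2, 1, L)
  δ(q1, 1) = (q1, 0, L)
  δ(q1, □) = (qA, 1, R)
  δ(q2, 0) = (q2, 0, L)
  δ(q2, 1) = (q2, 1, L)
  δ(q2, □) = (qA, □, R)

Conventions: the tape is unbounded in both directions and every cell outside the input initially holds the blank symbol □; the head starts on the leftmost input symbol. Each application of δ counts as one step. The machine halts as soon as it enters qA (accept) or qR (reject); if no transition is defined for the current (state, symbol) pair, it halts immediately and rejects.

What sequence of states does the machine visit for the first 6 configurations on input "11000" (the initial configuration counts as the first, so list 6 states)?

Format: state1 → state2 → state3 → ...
Step 0: [q0]11000 (head at position 0)
Step 1: δ(q0, 1) = (q0, 1, R)  ⊢  1[q0]1000 (head at position 1)
Step 2: δ(q0, 1) = (q0, 1, R)  ⊢  11[q0]000 (head at position 2)
Step 3: δ(q0, 0) = (q0, 0, R)  ⊢  110[q0]00 (head at position 3)
Step 4: δ(q0, 0) = (q0, 0, R)  ⊢  1100[q0]0 (head at position 4)
Step 5: δ(q0, 0) = (q0, 0, R)  ⊢  11000[q0]□ (head at position 5)
Reading off the states of these 6 configurations: q0 → q0 → q0 → q0 → q0 → q0

Final answer: q0 → q0 → q0 → q0 → q0 → q0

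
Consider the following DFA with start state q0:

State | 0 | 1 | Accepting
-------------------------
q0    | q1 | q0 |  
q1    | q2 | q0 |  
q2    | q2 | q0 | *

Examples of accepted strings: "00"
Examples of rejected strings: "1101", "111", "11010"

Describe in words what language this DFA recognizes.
binary strings ending with '00'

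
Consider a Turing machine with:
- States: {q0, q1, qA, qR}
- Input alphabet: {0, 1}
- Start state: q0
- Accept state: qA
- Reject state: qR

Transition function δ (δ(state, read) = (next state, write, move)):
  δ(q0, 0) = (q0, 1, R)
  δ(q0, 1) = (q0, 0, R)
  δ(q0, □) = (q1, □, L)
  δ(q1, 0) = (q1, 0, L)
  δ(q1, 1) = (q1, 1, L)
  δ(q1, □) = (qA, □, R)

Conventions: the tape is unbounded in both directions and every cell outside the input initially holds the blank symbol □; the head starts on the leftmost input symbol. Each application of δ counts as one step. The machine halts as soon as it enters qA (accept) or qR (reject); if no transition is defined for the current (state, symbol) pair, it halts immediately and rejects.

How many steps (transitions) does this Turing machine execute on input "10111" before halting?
Step 0: [q0]10111 (head at position 0)
Step 1: δ(q0, 1) = (q0, 0, R)  ⊢  0[q0]0111 (head at position 1)
Step 2: δ(q0, 0) = (q0, 1, R)  ⊢  01[q0]111 (head at position 2)
Step 3: δ(q0, 1) = (q0, 0, R)  ⊢  010[q0]11 (head at position 3)
Step 4: δ(q0, 1) = (q0, 0, R)  ⊢  0100[q0]1 (head at position 4)
Step 5: δ(q0, 1) = (q0, 0, R)  ⊢  01000[q0]□ (head at position 5)
Step 6: δ(q0, □) = (q1, □, L)  ⊢  0100[q1]0□ (head at position 4)
Step 7: δ(q1, 0) = (q1, 0, L)  ⊢  010[q1]00□ (head at position 3)
Step 8: δ(q1, 0) = (q1, 0, L)  ⊢  01[q1]000□ (head at position 2)
Step 9: δ(q1, 0) = (q1, 0, L)  ⊢  0[q1]1000□ (head at position 1)
Step 10: δ(q1, 1) = (q1, 1, L)  ⊢  [q1]01000□ (head at position 0)
Step 11: δ(q1, 0) = (q1, 0, L)  ⊢  [q1]□01000□ (head at position -1)
Step 12: δ(q1, □) = (qA, □, R)  ⊢  □[qA]01000□ (head at position 0)
The machine is in qA, so it halts and accepts.
Number of transitions executed: 12.

Final answer: 12 steps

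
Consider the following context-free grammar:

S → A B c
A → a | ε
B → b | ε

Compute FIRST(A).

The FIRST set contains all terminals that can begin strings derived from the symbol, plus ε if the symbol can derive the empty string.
A → a contributes a; A → ε makes A nullable, contributing ε. FIRST(A) = {a, ε}.

Final answer: {a, ε}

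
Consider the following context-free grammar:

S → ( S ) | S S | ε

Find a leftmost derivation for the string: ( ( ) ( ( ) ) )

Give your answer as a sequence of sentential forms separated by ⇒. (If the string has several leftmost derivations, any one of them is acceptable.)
Start with S.
Step 1: the leftmost non-terminal is S; apply S → ( S ):  ( S )
Step 2: the leftmost non-terminal is S; apply S → S S:  ( S S )
Step 3: the leftmost non-terminal is S; apply S → ( S ):  ( ( S ) S )
Step 4: the leftmost non-terminal is S; apply S → ε:  ( ( ) S )
Step 5: the leftmost non-terminal is S; apply S → ( S ):  ( ( ) ( S ) )
Step 6: the leftmost non-terminal is S; apply S → ( S ):  ( ( ) ( ( S ) ) )
Step 7: the leftmost non-terminal is S; apply S → ε:  ( ( ) ( ( ) ) )

Final answer: S ⇒ ( S ) ⇒ ( S S ) ⇒ ( ( S ) S ) ⇒ ( ( ) S ) ⇒ ( ( ) ( S ) ) ⇒ ( ( ) ( ( S ) ) ) ⇒ ( ( ) ( ( ) ) )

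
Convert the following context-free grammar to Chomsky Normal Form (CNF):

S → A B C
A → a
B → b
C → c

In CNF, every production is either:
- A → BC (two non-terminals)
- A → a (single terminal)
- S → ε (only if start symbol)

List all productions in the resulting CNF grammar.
The grammar has no ε-productions or unit productions to eliminate.
A → a is already in CNF (single terminal) – keep it.
B → b is already in CNF (single terminal) – keep it.
C → c is already in CNF (single terminal) – keep it.
S → A B C has 3 symbols on the right: break it into binary productions S → A X0, X0 → B C.
Resulting CNF grammar (5 productions): A → a; B → b; C → c; S → A X0; X0 → B C

Final answer: A → a; B → b; C → c; S → A X0; X0 → B C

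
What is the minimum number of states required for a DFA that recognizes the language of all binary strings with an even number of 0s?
Language: binary strings with an even number of 0s
Lower bound (Myhill–Nerode): the prefixes ε, 0 are pairwise distinguishable:
  ε vs 0: suffix ε distinguishes them (ε has zero 0s (accepted), 0 has one 0 (rejected))
So any DFA needs at least 2 states.
Upper bound: a DFA with 2 states exists (one state per class above).
Minimum states: 2

Final answer: 2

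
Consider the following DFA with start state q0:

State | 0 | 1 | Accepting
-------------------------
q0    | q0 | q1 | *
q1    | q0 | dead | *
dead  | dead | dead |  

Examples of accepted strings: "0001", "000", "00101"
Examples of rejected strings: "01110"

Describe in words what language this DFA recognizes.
binary strings with no two consecutive 1s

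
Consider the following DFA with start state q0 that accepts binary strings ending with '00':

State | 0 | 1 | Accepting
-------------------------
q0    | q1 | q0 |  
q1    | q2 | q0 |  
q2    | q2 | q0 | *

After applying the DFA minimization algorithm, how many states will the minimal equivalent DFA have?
All 3 states are reachable from q0, so none can be removed as unreachable.
Table-filling: first mark every (accepting, non-accepting) pair as distinguishable (accepting: {q2}; non-accepting: {q0, q1}).
Round 1: (q0, q1) on '0' go to q1 and q2, already distinguishable → mark.
Every pair of states is distinguishable, so the DFA is already minimal.
Equivalence classes: {q0}, {q1}, {q2} → 3 states.

Final answer: 3 states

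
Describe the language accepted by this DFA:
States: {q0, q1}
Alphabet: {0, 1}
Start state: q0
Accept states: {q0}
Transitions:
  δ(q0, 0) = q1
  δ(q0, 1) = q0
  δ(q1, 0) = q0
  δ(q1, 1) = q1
Analyzing the DFA structure:
Start state: q0
Accept states: {q0}
Interpreting what each state remembers (checking against the transitions):
  q0: an even number of 0s has been read so far
  q1: an odd number of 0s has been read so far
  δ(q0, 0): in q0 (an even number of 0s has been read so far), after reading 0 we have: an odd number of 0s has been read so far → q1
  δ(q0, 1): in q0 (an even number of 0s has been read so far), after reading 1 we have: an even number of 0s has been read so far → q0
  δ(q1, 0): in q1 (an odd number of 0s has been read so far), after reading 0 we have: an even number of 0s has been read so far → q0
  δ(q1, 1): in q1 (an odd number of 0s has been read so far), after reading 1 we have: an odd number of 0s has been read so far → q1
A string is accepted iff it ends in {q0}, i.e. an even number of 0s has been read so far.
Language: All binary strings with an even number of 0s

Final answer: All binary strings with an even number of 0s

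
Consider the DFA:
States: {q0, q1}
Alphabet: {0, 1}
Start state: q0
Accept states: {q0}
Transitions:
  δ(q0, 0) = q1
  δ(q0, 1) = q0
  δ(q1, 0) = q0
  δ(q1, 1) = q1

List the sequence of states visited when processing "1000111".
Starting at q0
Read '1': q0 -> q0
Read '0': q0 -> q1
Read '0': q1 -> q0
Read '0': q0 -> q1
Read '1': q1 -> q1
Read '1': q1 -> q1
Read '1': q1 -> q1

Final answer: q0 -> q0 -> q1 -> q0 -> q1 -> q1 -> q1 -> q1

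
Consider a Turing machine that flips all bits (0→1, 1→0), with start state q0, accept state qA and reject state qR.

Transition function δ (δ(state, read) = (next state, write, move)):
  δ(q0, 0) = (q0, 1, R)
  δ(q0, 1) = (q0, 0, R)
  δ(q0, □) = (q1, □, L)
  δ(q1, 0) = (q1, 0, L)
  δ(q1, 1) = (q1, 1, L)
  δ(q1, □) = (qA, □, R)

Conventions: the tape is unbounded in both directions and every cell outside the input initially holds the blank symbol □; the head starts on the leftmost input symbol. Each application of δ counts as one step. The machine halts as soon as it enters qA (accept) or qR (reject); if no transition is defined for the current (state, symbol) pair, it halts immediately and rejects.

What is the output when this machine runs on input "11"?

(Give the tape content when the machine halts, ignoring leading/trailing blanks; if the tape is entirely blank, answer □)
Step 0: [q0]11 (head at position 0)
Step 1: δ(q0, 1) = (q0, 0, R)  ⊢  0[q0]1 (head at position 1)
Step 2: δ(q0, 1) = (q0, 0, R)  ⊢  00[q0]□ (head at position 2)
Step 3: δ(q0, □) = (q1, □, L)  ⊢  0[q1]0□ (head at position 1)
Step 4: δ(q1, 0) = (q1, 0, L)  ⊢  [q1]00□ (head at position 0)
Step 5: δ(q1, 0) = (q1, 0, L)  ⊢  [q1]□00□ (head at position -1)
Step 6: δ(q1, □) = (qA, □, R)  ⊢  □[qA]00□ (head at position 0)
The machine is in qA, so it halts and accepts.
Tape content when halted (ignoring surrounding blanks): 00

Final answer: Output: 00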